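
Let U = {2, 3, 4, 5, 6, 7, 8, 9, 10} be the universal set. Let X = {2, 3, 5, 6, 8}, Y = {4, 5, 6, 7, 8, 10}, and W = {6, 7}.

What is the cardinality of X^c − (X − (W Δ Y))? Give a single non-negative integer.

X^c = {4, 7, 9, 10}
W Δ Y = {4, 5, 8, 10}
X − (W Δ Y) = {2, 3, 6}
X^c − (X − (W Δ Y)) = {4, 7, 9, 10}
|X^c − (X − (W Δ Y))| = 4

4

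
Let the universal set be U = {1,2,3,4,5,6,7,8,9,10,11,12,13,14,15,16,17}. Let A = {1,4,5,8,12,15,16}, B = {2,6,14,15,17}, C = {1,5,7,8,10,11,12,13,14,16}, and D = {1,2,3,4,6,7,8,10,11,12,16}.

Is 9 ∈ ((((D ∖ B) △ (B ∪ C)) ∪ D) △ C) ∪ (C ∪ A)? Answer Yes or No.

9 ∉ D and 9 ∉ B, so 9 ∉ D ∖ B
9 ∉ B and 9 ∉ C, so 9 ∉ B ∪ C
9 ∉ (D ∖ B) and 9 ∉ (B ∪ C), so 9 ∉ (D ∖ B) △ (B ∪ C)
9 ∉ ((D ∖ B) △ (B ∪ C)) and 9 ∉ D, so 9 ∉ ((D ∖ B) △ (B ∪ C)) ∪ D
9 ∉ (((D ∖ B) △ (B ∪ C)) ∪ D) and 9 ∉ C, so 9 ∉ (((D ∖ B) △ (B ∪ C)) ∪ D) △ C
9 ∉ C and 9 ∉ A, so 9 ∉ C ∪ A
9 ∉ ((((D ∖ B) △ (B ∪ C)) ∪ D) △ C) and 9 ∉ (C ∪ A), so 9 ∉ ((((D ∖ B) △ (B ∪ C)) ∪ D) △ C) ∪ (C ∪ A)

No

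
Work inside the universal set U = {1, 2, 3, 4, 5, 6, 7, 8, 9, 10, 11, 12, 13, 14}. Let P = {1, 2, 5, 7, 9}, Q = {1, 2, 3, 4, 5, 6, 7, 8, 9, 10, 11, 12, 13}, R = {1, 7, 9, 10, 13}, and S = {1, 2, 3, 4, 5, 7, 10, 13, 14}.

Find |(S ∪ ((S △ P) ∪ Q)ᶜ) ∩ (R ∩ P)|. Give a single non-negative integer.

2

S △ P = {3, 4, 9, 10, 13, 14}
(S △ P) ∪ Q = {1, 2, 3, 4, 5, 6, 7, 8, 9, 10, 11, 12, 13, 14}
((S △ P) ∪ Q)ᶜ = {}
S ∪ ((S △ P) ∪ Q)ᶜ = {1, 2, 3, 4, 5, 7, 10, 13, 14}
R ∩ P = {1, 7, 9}
(S ∪ ((S △ P) ∪ Q)ᶜ) ∩ (R ∩ P) = {1, 7}
|(S ∪ ((S △ P) ∪ Q)ᶜ) ∩ (R ∩ P)| = 2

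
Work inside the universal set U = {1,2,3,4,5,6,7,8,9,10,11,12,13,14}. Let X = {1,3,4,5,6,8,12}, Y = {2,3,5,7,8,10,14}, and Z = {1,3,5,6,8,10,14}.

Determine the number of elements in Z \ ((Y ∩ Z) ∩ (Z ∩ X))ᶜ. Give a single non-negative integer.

3

Y ∩ Z = {3,5,8,10,14}
Z ∩ X = {1,3,5,6,8}
(Y ∩ Z) ∩ (Z ∩ X) = {3,5,8}
((Y ∩ Z) ∩ (Z ∩ X))ᶜ = {1,2,4,6,7,9,10,11,12,13,14}
Z \ ((Y ∩ Z) ∩ (Z ∩ X))ᶜ = {3,5,8}
|Z \ ((Y ∩ Z) ∩ (Z ∩ X))ᶜ| = 3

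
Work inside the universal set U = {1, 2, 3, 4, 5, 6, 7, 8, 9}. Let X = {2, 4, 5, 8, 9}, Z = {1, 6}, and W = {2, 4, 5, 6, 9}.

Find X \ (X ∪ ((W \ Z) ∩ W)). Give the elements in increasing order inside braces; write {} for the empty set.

W \ Z = {2, 4, 5, 9}
(W \ Z) ∩ W = {2, 4, 5, 9}
X ∪ ((W \ Z) ∩ W) = {2, 4, 5, 8, 9}
X \ (X ∪ ((W \ Z) ∩ W)) = {}

{}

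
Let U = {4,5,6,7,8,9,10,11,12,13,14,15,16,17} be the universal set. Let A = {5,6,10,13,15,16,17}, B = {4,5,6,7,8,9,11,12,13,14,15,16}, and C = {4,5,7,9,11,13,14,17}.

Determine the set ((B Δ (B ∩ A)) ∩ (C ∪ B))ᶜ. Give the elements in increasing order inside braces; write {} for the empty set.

{5,6,10,13,15,16,17}

B ∩ A = {5,6,13,15,16}
B Δ (B ∩ A) = {4,7,8,9,11,12,14}
C ∪ B = {4,5,6,7,8,9,11,12,13,14,15,16,17}
(B Δ (B ∩ A)) ∩ (C ∪ B) = {4,7,8,9,11,12,14}
((B Δ (B ∩ A)) ∩ (C ∪ B))ᶜ = {5,6,10,13,15,16,17}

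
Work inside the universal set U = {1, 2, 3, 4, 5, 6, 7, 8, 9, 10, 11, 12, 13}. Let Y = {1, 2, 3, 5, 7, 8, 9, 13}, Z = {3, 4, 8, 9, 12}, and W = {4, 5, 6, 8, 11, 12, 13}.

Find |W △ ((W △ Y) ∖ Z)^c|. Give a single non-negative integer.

5

W △ Y = {1, 2, 3, 4, 6, 7, 9, 11, 12}
(W △ Y) ∖ Z = {1, 2, 6, 7, 11}
((W △ Y) ∖ Z)^c = {3, 4, 5, 8, 9, 10, 12, 13}
W △ ((W △ Y) ∖ Z)^c = {3, 6, 9, 10, 11}
|W △ ((W △ Y) ∖ Z)^c| = 5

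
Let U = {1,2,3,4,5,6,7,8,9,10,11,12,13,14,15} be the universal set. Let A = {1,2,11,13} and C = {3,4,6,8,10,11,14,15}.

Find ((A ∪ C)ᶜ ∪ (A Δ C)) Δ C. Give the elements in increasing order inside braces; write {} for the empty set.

A ∪ C = {1,2,3,4,6,8,10,11,13,14,15}
(A ∪ C)ᶜ = {5,7,9,12}
A Δ C = {1,2,3,4,6,8,10,13,14,15}
(A ∪ C)ᶜ ∪ (A Δ C) = {1,2,3,4,5,6,7,8,9,10,12,13,14,15}
((A ∪ C)ᶜ ∪ (A Δ C)) Δ C = {1,2,5,7,9,11,12,13}

{1,2,5,7,9,11,12,13}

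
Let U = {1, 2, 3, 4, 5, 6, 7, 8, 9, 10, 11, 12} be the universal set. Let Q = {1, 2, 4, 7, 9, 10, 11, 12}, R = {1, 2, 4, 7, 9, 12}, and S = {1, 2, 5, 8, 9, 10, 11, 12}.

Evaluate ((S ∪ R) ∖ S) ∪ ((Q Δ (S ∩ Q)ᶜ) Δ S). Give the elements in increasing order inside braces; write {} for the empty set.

{3, 4, 6, 7}

S ∪ R = {1, 2, 4, 5, 7, 8, 9, 10, 11, 12}
(S ∪ R) ∖ S = {4, 7}
S ∩ Q = {1, 2, 9, 10, 11, 12}
(S ∩ Q)ᶜ = {3, 4, 5, 6, 7, 8}
Q Δ (S ∩ Q)ᶜ = {1, 2, 3, 5, 6, 8, 9, 10, 11, 12}
(Q Δ (S ∩ Q)ᶜ) Δ S = {3, 6}
((S ∪ R) ∖ S) ∪ ((Q Δ (S ∩ Q)ᶜ) Δ S) = {3, 4, 6, 7}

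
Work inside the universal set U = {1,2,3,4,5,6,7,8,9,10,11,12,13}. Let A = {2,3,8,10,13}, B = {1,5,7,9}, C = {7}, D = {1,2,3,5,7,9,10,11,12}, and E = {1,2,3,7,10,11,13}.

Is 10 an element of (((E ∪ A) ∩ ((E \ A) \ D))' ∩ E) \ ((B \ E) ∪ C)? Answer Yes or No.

10 ∈ E and 10 ∈ A, so 10 ∈ E ∪ A
10 ∈ E and 10 ∈ A, so 10 ∉ E \ A
10 ∉ (E \ A) and 10 ∈ D, so 10 ∉ (E \ A) \ D
10 ∈ (E ∪ A) and 10 ∉ ((E \ A) \ D), so 10 ∉ (E ∪ A) ∩ ((E \ A) \ D)
10 ∈ ((E ∪ A) ∩ ((E \ A) \ D))' since 10 ∉ ((E ∪ A) ∩ ((E \ A) \ D))
10 ∈ ((E ∪ A) ∩ ((E \ A) \ D))' and 10 ∈ E, so 10 ∈ ((E ∪ A) ∩ ((E \ A) \ D))' ∩ E
10 ∉ B and 10 ∈ E, so 10 ∉ B \ E
10 ∉ (B \ E) and 10 ∉ C, so 10 ∉ (B \ E) ∪ C
10 ∈ (((E ∪ A) ∩ ((E \ A) \ D))' ∩ E) and 10 ∉ ((B \ E) ∪ C), so 10 ∈ (((E ∪ A) ∩ ((E \ A) \ D))' ∩ E) \ ((B \ E) ∪ C)

Yes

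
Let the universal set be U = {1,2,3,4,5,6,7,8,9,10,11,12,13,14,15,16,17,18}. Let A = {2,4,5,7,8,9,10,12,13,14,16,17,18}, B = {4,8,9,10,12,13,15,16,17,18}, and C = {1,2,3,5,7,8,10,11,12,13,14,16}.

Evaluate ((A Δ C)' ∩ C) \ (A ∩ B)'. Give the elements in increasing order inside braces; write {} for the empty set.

A Δ C = {1,3,4,9,11,17,18}
(A Δ C)' = {2,5,6,7,8,10,12,13,14,15,16}
(A Δ C)' ∩ C = {2,5,7,8,10,12,13,14,16}
A ∩ B = {4,8,9,10,12,13,16,17,18}
(A ∩ B)' = {1,2,3,5,6,7,11,14,15}
((A Δ C)' ∩ C) \ (A ∩ B)' = {8,10,12,13,16}

{8,10,12,13,16}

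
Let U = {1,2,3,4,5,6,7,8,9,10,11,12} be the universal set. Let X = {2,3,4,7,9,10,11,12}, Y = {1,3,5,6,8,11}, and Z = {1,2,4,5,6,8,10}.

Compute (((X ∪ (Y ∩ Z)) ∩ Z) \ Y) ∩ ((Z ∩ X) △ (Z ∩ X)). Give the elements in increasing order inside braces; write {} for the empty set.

Y ∩ Z = {1,5,6,8}
X ∪ (Y ∩ Z) = {1,2,3,4,5,6,7,8,9,10,11,12}
(X ∪ (Y ∩ Z)) ∩ Z = {1,2,4,5,6,8,10}
((X ∪ (Y ∩ Z)) ∩ Z) \ Y = {2,4,10}
Z ∩ X = {2,4,10}
(Z ∩ X) △ (Z ∩ X) = {}
(((X ∪ (Y ∩ Z)) ∩ Z) \ Y) ∩ ((Z ∩ X) △ (Z ∩ X)) = {}

{}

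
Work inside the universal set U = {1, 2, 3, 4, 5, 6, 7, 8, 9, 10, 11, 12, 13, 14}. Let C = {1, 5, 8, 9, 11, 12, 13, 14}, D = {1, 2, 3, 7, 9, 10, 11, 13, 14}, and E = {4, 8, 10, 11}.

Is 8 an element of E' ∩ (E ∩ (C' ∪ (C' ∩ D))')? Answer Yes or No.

8 ∈ E, so 8 ∉ E'
8 ∈ C, so 8 ∉ C'
8 ∈ C, so 8 ∉ C'
8 ∉ C' and 8 ∉ D, so 8 ∉ C' ∩ D
8 ∉ C' and 8 ∉ (C' ∩ D), so 8 ∉ C' ∪ (C' ∩ D)
8 ∈ (C' ∪ (C' ∩ D))' since 8 ∉ (C' ∪ (C' ∩ D))
8 ∈ E and 8 ∈ (C' ∪ (C' ∩ D))', so 8 ∈ E ∩ (C' ∪ (C' ∩ D))'
8 ∉ E' and 8 ∈ (E ∩ (C' ∪ (C' ∩ D))'), so 8 ∉ E' ∩ (E ∩ (C' ∪ (C' ∩ D))')

No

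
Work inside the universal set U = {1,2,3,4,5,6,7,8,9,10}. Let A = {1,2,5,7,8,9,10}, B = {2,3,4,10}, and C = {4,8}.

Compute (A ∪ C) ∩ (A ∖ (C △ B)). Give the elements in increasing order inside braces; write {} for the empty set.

A ∪ C = {1,2,4,5,7,8,9,10}
C △ B = {2,3,8,10}
A ∖ (C △ B) = {1,5,7,9}
(A ∪ C) ∩ (A ∖ (C △ B)) = {1,5,7,9}

{1,5,7,9}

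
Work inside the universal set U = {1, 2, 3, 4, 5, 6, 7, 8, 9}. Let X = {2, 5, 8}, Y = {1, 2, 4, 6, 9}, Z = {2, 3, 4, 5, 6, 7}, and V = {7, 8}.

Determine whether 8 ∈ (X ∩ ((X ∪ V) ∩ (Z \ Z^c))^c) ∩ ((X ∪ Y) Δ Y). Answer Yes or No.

8 ∈ X and 8 ∈ V, so 8 ∈ X ∪ V
8 ∉ Z, so 8 ∈ Z^c
8 ∉ Z and 8 ∈ Z^c, so 8 ∉ Z \ Z^c
8 ∈ (X ∪ V) and 8 ∉ (Z \ Z^c), so 8 ∉ (X ∪ V) ∩ (Z \ Z^c)
8 ∈ ((X ∪ V) ∩ (Z \ Z^c))^c since 8 ∉ ((X ∪ V) ∩ (Z \ Z^c))
8 ∈ X and 8 ∈ ((X ∪ V) ∩ (Z \ Z^c))^c, so 8 ∈ X ∩ ((X ∪ V) ∩ (Z \ Z^c))^c
8 ∈ X and 8 ∉ Y, so 8 ∈ X ∪ Y
8 ∈ (X ∪ Y) and 8 ∉ Y, so 8 ∈ (X ∪ Y) Δ Y
8 ∈ (X ∩ ((X ∪ V) ∩ (Z \ Z^c))^c) and 8 ∈ ((X ∪ Y) Δ Y), so 8 ∈ (X ∩ ((X ∪ V) ∩ (Z \ Z^c))^c) ∩ ((X ∪ Y) Δ Y)

Yes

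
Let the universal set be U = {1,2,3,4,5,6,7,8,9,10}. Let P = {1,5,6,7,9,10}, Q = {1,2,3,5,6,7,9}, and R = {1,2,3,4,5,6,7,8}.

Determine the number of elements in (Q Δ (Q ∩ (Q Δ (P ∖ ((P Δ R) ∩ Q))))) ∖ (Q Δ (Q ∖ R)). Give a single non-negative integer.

0

P Δ R = {2,3,4,8,9,10}
(P Δ R) ∩ Q = {2,3,9}
P ∖ ((P Δ R) ∩ Q) = {1,5,6,7,10}
Q Δ (P ∖ ((P Δ R) ∩ Q)) = {2,3,9,10}
Q ∩ (Q Δ (P ∖ ((P Δ R) ∩ Q))) = {2,3,9}
Q Δ (Q ∩ (Q Δ (P ∖ ((P Δ R) ∩ Q)))) = {1,5,6,7}
Q ∖ R = {9}
Q Δ (Q ∖ R) = {1,2,3,5,6,7}
(Q Δ (Q ∩ (Q Δ (P ∖ ((P Δ R) ∩ Q))))) ∖ (Q Δ (Q ∖ R)) = {}
|(Q Δ (Q ∩ (Q Δ (P ∖ ((P Δ R) ∩ Q))))) ∖ (Q Δ (Q ∖ R))| = 0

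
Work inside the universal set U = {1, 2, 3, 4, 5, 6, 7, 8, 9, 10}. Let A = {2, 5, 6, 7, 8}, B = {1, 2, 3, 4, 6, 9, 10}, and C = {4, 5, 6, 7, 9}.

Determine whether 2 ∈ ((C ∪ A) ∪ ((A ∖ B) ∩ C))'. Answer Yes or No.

No

2 ∉ C and 2 ∈ A, so 2 ∈ C ∪ A
2 ∈ A and 2 ∈ B, so 2 ∉ A ∖ B
2 ∉ (A ∖ B) and 2 ∉ C, so 2 ∉ (A ∖ B) ∩ C
2 ∈ (C ∪ A) and 2 ∉ ((A ∖ B) ∩ C), so 2 ∈ (C ∪ A) ∪ ((A ∖ B) ∩ C)
2 ∉ ((C ∪ A) ∪ ((A ∖ B) ∩ C))' since 2 ∈ ((C ∪ A) ∪ ((A ∖ B) ∩ C))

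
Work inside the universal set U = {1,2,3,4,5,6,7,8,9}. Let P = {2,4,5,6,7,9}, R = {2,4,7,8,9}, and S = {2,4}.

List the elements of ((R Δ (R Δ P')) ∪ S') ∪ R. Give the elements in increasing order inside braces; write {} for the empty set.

P' = {1,3,8}
R Δ P' = {1,2,3,4,7,9}
R Δ (R Δ P') = {1,3,8}
S' = {1,3,5,6,7,8,9}
(R Δ (R Δ P')) ∪ S' = {1,3,5,6,7,8,9}
((R Δ (R Δ P')) ∪ S') ∪ R = {1,2,3,4,5,6,7,8,9}

{1,2,3,4,5,6,7,8,9}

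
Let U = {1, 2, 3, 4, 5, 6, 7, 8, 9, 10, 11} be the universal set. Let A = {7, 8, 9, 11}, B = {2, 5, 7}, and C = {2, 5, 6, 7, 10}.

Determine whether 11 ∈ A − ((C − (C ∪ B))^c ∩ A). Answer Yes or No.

11 ∉ C and 11 ∉ B, so 11 ∉ C ∪ B
11 ∉ C and 11 ∉ (C ∪ B), so 11 ∉ C − (C ∪ B)
11 ∈ (C − (C ∪ B))^c since 11 ∉ (C − (C ∪ B))
11 ∈ (C − (C ∪ B))^c and 11 ∈ A, so 11 ∈ (C − (C ∪ B))^c ∩ A
11 ∈ A and 11 ∈ ((C − (C ∪ B))^c ∩ A), so 11 ∉ A − ((C − (C ∪ B))^c ∩ A)

No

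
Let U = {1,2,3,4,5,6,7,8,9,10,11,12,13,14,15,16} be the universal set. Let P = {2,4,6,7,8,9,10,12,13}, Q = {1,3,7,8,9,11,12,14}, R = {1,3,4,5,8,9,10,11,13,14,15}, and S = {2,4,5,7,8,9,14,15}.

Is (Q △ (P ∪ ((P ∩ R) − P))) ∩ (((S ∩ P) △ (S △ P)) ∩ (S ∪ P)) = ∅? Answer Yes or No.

No

P ∩ R = {4,8,9,10,13}
(P ∩ R) − P = {}
P ∪ ((P ∩ R) − P) = {2,4,6,7,8,9,10,12,13}
Q △ (P ∪ ((P ∩ R) − P)) = {1,2,3,4,6,10,11,13,14}
S ∩ P = {2,4,7,8,9}
S △ P = {5,6,10,12,13,14,15}
(S ∩ P) △ (S △ P) = {2,4,5,6,7,8,9,10,12,13,14,15}
S ∪ P = {2,4,5,6,7,8,9,10,12,13,14,15}
((S ∩ P) △ (S △ P)) ∩ (S ∪ P) = {2,4,5,6,7,8,9,10,12,13,14,15}
2 lies in both, so they are not disjoint.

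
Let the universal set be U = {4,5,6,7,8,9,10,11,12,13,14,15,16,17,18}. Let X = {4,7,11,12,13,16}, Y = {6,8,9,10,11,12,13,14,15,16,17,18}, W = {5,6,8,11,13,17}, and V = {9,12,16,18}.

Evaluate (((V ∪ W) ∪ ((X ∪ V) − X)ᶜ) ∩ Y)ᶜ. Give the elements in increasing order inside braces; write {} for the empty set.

V ∪ W = {5,6,8,9,11,12,13,16,17,18}
X ∪ V = {4,7,9,11,12,13,16,18}
(X ∪ V) − X = {9,18}
((X ∪ V) − X)ᶜ = {4,5,6,7,8,10,11,12,13,14,15,16,17}
(V ∪ W) ∪ ((X ∪ V) − X)ᶜ = {4,5,6,7,8,9,10,11,12,13,14,15,16,17,18}
((V ∪ W) ∪ ((X ∪ V) − X)ᶜ) ∩ Y = {6,8,9,10,11,12,13,14,15,16,17,18}
(((V ∪ W) ∪ ((X ∪ V) − X)ᶜ) ∩ Y)ᶜ = {4,5,7}

{4,5,7}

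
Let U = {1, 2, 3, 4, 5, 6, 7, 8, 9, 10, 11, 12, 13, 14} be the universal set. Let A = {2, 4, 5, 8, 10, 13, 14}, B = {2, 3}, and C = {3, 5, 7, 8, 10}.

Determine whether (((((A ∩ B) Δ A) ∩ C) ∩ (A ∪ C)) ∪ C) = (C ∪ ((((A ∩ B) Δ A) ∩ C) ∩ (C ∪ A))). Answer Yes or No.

Yes

A ∩ B = {2}
(A ∩ B) Δ A = {4, 5, 8, 10, 13, 14}
((A ∩ B) Δ A) ∩ C = {5, 8, 10}
A ∪ C = {2, 3, 4, 5, 7, 8, 10, 13, 14}
(((A ∩ B) Δ A) ∩ C) ∩ (A ∪ C) = {5, 8, 10}
((((A ∩ B) Δ A) ∩ C) ∩ (A ∪ C)) ∪ C = {3, 5, 7, 8, 10}
C ∪ A = {2, 3, 4, 5, 7, 8, 10, 13, 14}
(((A ∩ B) Δ A) ∩ C) ∩ (C ∪ A) = {5, 8, 10}
C ∪ ((((A ∩ B) Δ A) ∩ C) ∩ (C ∪ A)) = {3, 5, 7, 8, 10}
Both equal {3, 5, 7, 8, 10}, so ((((A ∩ B) Δ A) ∩ C) ∩ (A ∪ C)) ∪ C = C ∪ ((((A ∩ B) Δ A) ∩ C) ∩ (C ∪ A)).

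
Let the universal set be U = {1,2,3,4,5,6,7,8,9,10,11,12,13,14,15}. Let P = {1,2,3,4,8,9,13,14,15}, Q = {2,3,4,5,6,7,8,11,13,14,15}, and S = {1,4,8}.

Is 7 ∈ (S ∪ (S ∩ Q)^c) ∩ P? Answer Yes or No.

7 ∉ S and 7 ∈ Q, so 7 ∉ S ∩ Q
7 ∈ (S ∩ Q)^c since 7 ∉ (S ∩ Q)
7 ∉ S and 7 ∈ (S ∩ Q)^c, so 7 ∈ S ∪ (S ∩ Q)^c
7 ∈ (S ∪ (S ∩ Q)^c) and 7 ∉ P, so 7 ∉ (S ∪ (S ∩ Q)^c) ∩ P

No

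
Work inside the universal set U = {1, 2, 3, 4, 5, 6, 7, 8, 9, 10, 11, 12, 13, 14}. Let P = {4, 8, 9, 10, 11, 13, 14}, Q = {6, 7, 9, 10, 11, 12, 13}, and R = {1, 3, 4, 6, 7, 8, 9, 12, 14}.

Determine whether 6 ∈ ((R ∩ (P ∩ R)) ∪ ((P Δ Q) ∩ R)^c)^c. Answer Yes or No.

Yes

6 ∉ P and 6 ∈ R, so 6 ∉ P ∩ R
6 ∈ R and 6 ∉ (P ∩ R), so 6 ∉ R ∩ (P ∩ R)
6 ∉ P and 6 ∈ Q, so 6 ∈ P Δ Q
6 ∈ (P Δ Q) and 6 ∈ R, so 6 ∈ (P Δ Q) ∩ R
6 ∉ ((P Δ Q) ∩ R)^c since 6 ∈ ((P Δ Q) ∩ R)
6 ∉ (R ∩ (P ∩ R)) and 6 ∉ ((P Δ Q) ∩ R)^c, so 6 ∉ (R ∩ (P ∩ R)) ∪ ((P Δ Q) ∩ R)^c
6 ∈ ((R ∩ (P ∩ R)) ∪ ((P Δ Q) ∩ R)^c)^c since 6 ∉ ((R ∩ (P ∩ R)) ∪ ((P Δ Q) ∩ R)^c)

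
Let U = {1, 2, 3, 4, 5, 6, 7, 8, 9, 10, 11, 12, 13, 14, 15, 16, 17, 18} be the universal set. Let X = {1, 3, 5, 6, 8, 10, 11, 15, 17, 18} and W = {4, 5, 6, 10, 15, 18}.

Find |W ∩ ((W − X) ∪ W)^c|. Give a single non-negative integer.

W − X = {4}
(W − X) ∪ W = {4, 5, 6, 10, 15, 18}
((W − X) ∪ W)^c = {1, 2, 3, 7, 8, 9, 11, 12, 13, 14, 16, 17}
W ∩ ((W − X) ∪ W)^c = {}
|W ∩ ((W − X) ∪ W)^c| = 0

0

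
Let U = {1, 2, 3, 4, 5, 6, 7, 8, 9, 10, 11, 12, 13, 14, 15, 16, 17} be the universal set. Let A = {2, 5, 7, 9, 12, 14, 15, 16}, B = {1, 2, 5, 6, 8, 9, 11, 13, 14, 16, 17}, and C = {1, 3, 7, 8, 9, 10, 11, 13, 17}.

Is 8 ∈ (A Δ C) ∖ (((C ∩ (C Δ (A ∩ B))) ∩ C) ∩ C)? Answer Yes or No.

No

8 ∉ A and 8 ∈ C, so 8 ∈ A Δ C
8 ∉ A and 8 ∈ B, so 8 ∉ A ∩ B
8 ∈ C and 8 ∉ (A ∩ B), so 8 ∈ C Δ (A ∩ B)
8 ∈ C and 8 ∈ (C Δ (A ∩ B)), so 8 ∈ C ∩ (C Δ (A ∩ B))
8 ∈ (C ∩ (C Δ (A ∩ B))) and 8 ∈ C, so 8 ∈ (C ∩ (C Δ (A ∩ B))) ∩ C
8 ∈ ((C ∩ (C Δ (A ∩ B))) ∩ C) and 8 ∈ C, so 8 ∈ ((C ∩ (C Δ (A ∩ B))) ∩ C) ∩ C
8 ∈ (A Δ C) and 8 ∈ (((C ∩ (C Δ (A ∩ B))) ∩ C) ∩ C), so 8 ∉ (A Δ C) ∖ (((C ∩ (C Δ (A ∩ B))) ∩ C) ∩ C)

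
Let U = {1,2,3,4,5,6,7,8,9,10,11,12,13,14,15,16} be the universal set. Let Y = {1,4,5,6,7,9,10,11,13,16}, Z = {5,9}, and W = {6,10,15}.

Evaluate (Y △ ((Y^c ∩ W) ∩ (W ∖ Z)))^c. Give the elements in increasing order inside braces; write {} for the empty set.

{2,3,8,12,14}

Y^c = {2,3,8,12,14,15}
Y^c ∩ W = {15}
W ∖ Z = {6,10,15}
(Y^c ∩ W) ∩ (W ∖ Z) = {15}
Y △ ((Y^c ∩ W) ∩ (W ∖ Z)) = {1,4,5,6,7,9,10,11,13,15,16}
(Y △ ((Y^c ∩ W) ∩ (W ∖ Z)))^c = {2,3,8,12,14}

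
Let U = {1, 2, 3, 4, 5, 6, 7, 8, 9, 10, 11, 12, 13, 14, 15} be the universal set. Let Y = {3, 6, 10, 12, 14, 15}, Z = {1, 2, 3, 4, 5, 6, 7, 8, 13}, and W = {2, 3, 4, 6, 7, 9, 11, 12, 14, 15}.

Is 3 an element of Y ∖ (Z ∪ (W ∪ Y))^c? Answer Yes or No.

3 ∈ W and 3 ∈ Y, so 3 ∈ W ∪ Y
3 ∈ Z and 3 ∈ (W ∪ Y), so 3 ∈ Z ∪ (W ∪ Y)
3 ∉ (Z ∪ (W ∪ Y))^c since 3 ∈ (Z ∪ (W ∪ Y))
3 ∈ Y and 3 ∉ (Z ∪ (W ∪ Y))^c, so 3 ∈ Y ∖ (Z ∪ (W ∪ Y))^c

Yes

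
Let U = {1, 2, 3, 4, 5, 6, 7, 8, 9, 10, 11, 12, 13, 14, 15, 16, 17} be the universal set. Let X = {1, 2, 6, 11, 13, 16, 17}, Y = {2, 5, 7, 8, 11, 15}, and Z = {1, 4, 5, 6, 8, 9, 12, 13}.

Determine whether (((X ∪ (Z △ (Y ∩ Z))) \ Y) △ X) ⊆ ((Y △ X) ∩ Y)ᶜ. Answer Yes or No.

Yes

Y ∩ Z = {5, 8}
Z △ (Y ∩ Z) = {1, 4, 6, 9, 12, 13}
X ∪ (Z △ (Y ∩ Z)) = {1, 2, 4, 6, 9, 11, 12, 13, 16, 17}
(X ∪ (Z △ (Y ∩ Z))) \ Y = {1, 4, 6, 9, 12, 13, 16, 17}
((X ∪ (Z △ (Y ∩ Z))) \ Y) △ X = {2, 4, 9, 11, 12}
Y △ X = {1, 5, 6, 7, 8, 13, 15, 16, 17}
(Y △ X) ∩ Y = {5, 7, 8, 15}
((Y △ X) ∩ Y)ᶜ = {1, 2, 3, 4, 6, 9, 10, 11, 12, 13, 14, 16, 17}
Every element of {2, 4, 9, 11, 12} is in {1, 2, 3, 4, 6, 9, 10, 11, 12, 13, 14, 16, 17}, so ((X ∪ (Z △ (Y ∩ Z))) \ Y) △ X ⊆ ((Y △ X) ∩ Y)ᶜ.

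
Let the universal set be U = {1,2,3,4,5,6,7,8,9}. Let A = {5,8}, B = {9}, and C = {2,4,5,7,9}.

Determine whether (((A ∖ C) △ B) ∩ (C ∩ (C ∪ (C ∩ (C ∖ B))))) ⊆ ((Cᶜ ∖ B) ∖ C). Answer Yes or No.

No

A ∖ C = {8}
(A ∖ C) △ B = {8,9}
C ∖ B = {2,4,5,7}
C ∩ (C ∖ B) = {2,4,5,7}
C ∪ (C ∩ (C ∖ B)) = {2,4,5,7,9}
C ∩ (C ∪ (C ∩ (C ∖ B))) = {2,4,5,7,9}
((A ∖ C) △ B) ∩ (C ∩ (C ∪ (C ∩ (C ∖ B)))) = {9}
Cᶜ = {1,3,6,8}
Cᶜ ∖ B = {1,3,6,8}
(Cᶜ ∖ B) ∖ C = {1,3,6,8}
9 ∈ ((A ∖ C) △ B) ∩ (C ∩ (C ∪ (C ∩ (C ∖ B)))) but 9 ∉ (Cᶜ ∖ B) ∖ C, so the inclusion fails.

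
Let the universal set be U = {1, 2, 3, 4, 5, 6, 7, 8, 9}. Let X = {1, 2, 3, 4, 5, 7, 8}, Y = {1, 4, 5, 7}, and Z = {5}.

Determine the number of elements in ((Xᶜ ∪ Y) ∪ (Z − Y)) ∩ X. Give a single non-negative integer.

Xᶜ = {6, 9}
Xᶜ ∪ Y = {1, 4, 5, 6, 7, 9}
Z − Y = {}
(Xᶜ ∪ Y) ∪ (Z − Y) = {1, 4, 5, 6, 7, 9}
((Xᶜ ∪ Y) ∪ (Z − Y)) ∩ X = {1, 4, 5, 7}
|((Xᶜ ∪ Y) ∪ (Z − Y)) ∩ X| = 4

4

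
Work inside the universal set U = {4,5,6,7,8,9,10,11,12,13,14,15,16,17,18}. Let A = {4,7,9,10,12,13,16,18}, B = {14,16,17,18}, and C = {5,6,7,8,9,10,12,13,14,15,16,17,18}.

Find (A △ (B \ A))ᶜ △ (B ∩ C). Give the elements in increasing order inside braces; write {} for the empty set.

{5,6,8,11,14,15,16,17,18}

B \ A = {14,17}
A △ (B \ A) = {4,7,9,10,12,13,14,16,17,18}
(A △ (B \ A))ᶜ = {5,6,8,11,15}
B ∩ C = {14,16,17,18}
(A △ (B \ A))ᶜ △ (B ∩ C) = {5,6,8,11,14,15,16,17,18}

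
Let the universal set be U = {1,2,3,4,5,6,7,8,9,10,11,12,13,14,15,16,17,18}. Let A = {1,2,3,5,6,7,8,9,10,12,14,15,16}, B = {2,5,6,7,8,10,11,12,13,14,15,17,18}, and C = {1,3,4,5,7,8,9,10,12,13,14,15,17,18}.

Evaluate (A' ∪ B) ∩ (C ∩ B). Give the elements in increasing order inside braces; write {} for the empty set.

A' = {4,11,13,17,18}
A' ∪ B = {2,4,5,6,7,8,10,11,12,13,14,15,17,18}
C ∩ B = {5,7,8,10,12,13,14,15,17,18}
(A' ∪ B) ∩ (C ∩ B) = {5,7,8,10,12,13,14,15,17,18}

{5,7,8,10,12,13,14,15,17,18}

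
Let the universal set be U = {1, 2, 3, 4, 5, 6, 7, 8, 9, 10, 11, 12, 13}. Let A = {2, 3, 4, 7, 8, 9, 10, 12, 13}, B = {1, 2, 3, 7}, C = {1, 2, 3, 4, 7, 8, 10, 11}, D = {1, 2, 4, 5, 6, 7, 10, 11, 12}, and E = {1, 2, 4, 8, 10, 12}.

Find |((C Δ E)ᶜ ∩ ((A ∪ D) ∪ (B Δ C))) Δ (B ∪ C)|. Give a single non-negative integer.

C Δ E = {3, 7, 11, 12}
(C Δ E)ᶜ = {1, 2, 4, 5, 6, 8, 9, 10, 13}
A ∪ D = {1, 2, 3, 4, 5, 6, 7, 8, 9, 10, 11, 12, 13}
B Δ C = {4, 8, 10, 11}
(A ∪ D) ∪ (B Δ C) = {1, 2, 3, 4, 5, 6, 7, 8, 9, 10, 11, 12, 13}
(C Δ E)ᶜ ∩ ((A ∪ D) ∪ (B Δ C)) = {1, 2, 4, 5, 6, 8, 9, 10, 13}
B ∪ C = {1, 2, 3, 4, 7, 8, 10, 11}
((C Δ E)ᶜ ∩ ((A ∪ D) ∪ (B Δ C))) Δ (B ∪ C) = {3, 5, 6, 7, 9, 11, 13}
|((C Δ E)ᶜ ∩ ((A ∪ D) ∪ (B Δ C))) Δ (B ∪ C)| = 7

7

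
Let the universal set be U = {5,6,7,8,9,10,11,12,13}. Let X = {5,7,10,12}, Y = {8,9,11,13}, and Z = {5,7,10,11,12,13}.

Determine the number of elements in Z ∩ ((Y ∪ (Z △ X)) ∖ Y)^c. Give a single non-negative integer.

6

Z △ X = {11,13}
Y ∪ (Z △ X) = {8,9,11,13}
(Y ∪ (Z △ X)) ∖ Y = {}
((Y ∪ (Z △ X)) ∖ Y)^c = {5,6,7,8,9,10,11,12,13}
Z ∩ ((Y ∪ (Z △ X)) ∖ Y)^c = {5,7,10,11,12,13}
|Z ∩ ((Y ∪ (Z △ X)) ∖ Y)^c| = 6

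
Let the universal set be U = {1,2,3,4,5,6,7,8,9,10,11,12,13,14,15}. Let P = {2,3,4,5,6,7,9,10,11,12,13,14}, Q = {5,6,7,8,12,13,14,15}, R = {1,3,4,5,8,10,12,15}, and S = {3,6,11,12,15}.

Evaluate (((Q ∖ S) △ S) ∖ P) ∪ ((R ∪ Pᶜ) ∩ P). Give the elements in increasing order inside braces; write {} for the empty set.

{3,4,5,8,10,12,15}

Q ∖ S = {5,7,8,13,14}
(Q ∖ S) △ S = {3,5,6,7,8,11,12,13,14,15}
((Q ∖ S) △ S) ∖ P = {8,15}
Pᶜ = {1,8,15}
R ∪ Pᶜ = {1,3,4,5,8,10,12,15}
(R ∪ Pᶜ) ∩ P = {3,4,5,10,12}
(((Q ∖ S) △ S) ∖ P) ∪ ((R ∪ Pᶜ) ∩ P) = {3,4,5,8,10,12,15}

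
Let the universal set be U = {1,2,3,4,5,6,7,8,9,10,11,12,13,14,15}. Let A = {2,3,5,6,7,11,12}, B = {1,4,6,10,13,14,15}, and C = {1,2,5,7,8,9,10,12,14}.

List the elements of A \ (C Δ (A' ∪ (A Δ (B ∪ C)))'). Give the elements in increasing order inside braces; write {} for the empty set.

{2,3,5,7,11,12}

A' = {1,4,8,9,10,13,14,15}
B ∪ C = {1,2,4,5,6,7,8,9,10,12,13,14,15}
A Δ (B ∪ C) = {1,3,4,8,9,10,11,13,14,15}
A' ∪ (A Δ (B ∪ C)) = {1,3,4,8,9,10,11,13,14,15}
(A' ∪ (A Δ (B ∪ C)))' = {2,5,6,7,12}
C Δ (A' ∪ (A Δ (B ∪ C)))' = {1,6,8,9,10,14}
A \ (C Δ (A' ∪ (A Δ (B ∪ C)))') = {2,3,5,7,11,12}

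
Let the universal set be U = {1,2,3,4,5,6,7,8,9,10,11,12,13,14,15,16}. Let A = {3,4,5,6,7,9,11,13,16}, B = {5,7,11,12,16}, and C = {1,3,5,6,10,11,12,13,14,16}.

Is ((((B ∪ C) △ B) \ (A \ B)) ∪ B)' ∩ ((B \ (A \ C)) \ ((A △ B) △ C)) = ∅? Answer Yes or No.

B ∪ C = {1,3,5,6,7,10,11,12,13,14,16}
(B ∪ C) △ B = {1,3,6,10,13,14}
A \ B = {3,4,6,9,13}
((B ∪ C) △ B) \ (A \ B) = {1,10,14}
(((B ∪ C) △ B) \ (A \ B)) ∪ B = {1,5,7,10,11,12,14,16}
((((B ∪ C) △ B) \ (A \ B)) ∪ B)' = {2,3,4,6,8,9,13,15}
A \ C = {4,7,9}
B \ (A \ C) = {5,11,12,16}
A △ B = {3,4,6,9,12,13}
(A △ B) △ C = {1,4,5,9,10,11,14,16}
(B \ (A \ C)) \ ((A △ B) △ C) = {12}
{2,3,4,6,8,9,13,15} and {12} share no elements.

Yes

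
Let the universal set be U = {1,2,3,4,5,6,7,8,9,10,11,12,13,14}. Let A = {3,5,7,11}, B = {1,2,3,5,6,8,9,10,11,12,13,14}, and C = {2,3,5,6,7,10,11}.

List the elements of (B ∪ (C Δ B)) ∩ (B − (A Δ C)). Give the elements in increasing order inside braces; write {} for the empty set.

C Δ B = {1,7,8,9,12,13,14}
B ∪ (C Δ B) = {1,2,3,5,6,7,8,9,10,11,12,13,14}
A Δ C = {2,6,10}
B − (A Δ C) = {1,3,5,8,9,11,12,13,14}
(B ∪ (C Δ B)) ∩ (B − (A Δ C)) = {1,3,5,8,9,11,12,13,14}

{1,3,5,8,9,11,12,13,14}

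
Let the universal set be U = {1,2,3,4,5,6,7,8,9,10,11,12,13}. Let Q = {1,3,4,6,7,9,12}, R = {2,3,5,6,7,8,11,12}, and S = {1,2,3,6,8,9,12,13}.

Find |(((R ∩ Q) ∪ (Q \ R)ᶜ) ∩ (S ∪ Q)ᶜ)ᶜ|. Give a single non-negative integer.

10

R ∩ Q = {3,6,7,12}
Q \ R = {1,4,9}
(Q \ R)ᶜ = {2,3,5,6,7,8,10,11,12,13}
(R ∩ Q) ∪ (Q \ R)ᶜ = {2,3,5,6,7,8,10,11,12,13}
S ∪ Q = {1,2,3,4,6,7,8,9,12,13}
(S ∪ Q)ᶜ = {5,10,11}
((R ∩ Q) ∪ (Q \ R)ᶜ) ∩ (S ∪ Q)ᶜ = {5,10,11}
(((R ∩ Q) ∪ (Q \ R)ᶜ) ∩ (S ∪ Q)ᶜ)ᶜ = {1,2,3,4,6,7,8,9,12,13}
|(((R ∩ Q) ∪ (Q \ R)ᶜ) ∩ (S ∪ Q)ᶜ)ᶜ| = 10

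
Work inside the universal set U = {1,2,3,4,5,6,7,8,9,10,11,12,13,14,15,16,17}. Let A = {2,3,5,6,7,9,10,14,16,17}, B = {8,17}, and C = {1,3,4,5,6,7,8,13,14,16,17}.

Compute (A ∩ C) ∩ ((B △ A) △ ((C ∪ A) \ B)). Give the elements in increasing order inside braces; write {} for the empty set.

A ∩ C = {3,5,6,7,14,16,17}
B △ A = {2,3,5,6,7,8,9,10,14,16}
C ∪ A = {1,2,3,4,5,6,7,8,9,10,13,14,16,17}
(C ∪ A) \ B = {1,2,3,4,5,6,7,9,10,13,14,16}
(B △ A) △ ((C ∪ A) \ B) = {1,4,8,13}
(A ∩ C) ∩ ((B △ A) △ ((C ∪ A) \ B)) = {}

{}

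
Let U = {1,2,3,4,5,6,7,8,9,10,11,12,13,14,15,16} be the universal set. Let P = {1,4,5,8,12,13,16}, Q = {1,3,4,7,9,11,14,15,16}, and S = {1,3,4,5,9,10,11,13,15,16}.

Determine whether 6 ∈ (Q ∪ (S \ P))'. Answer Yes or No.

Yes

6 ∉ S and 6 ∉ P, so 6 ∉ S \ P
6 ∉ Q and 6 ∉ (S \ P), so 6 ∉ Q ∪ (S \ P)
6 ∈ (Q ∪ (S \ P))' since 6 ∉ (Q ∪ (S \ P))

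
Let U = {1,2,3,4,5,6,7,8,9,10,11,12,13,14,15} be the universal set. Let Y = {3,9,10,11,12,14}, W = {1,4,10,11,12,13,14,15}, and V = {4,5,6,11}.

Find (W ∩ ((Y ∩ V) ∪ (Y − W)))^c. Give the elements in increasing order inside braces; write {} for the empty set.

Y ∩ V = {11}
Y − W = {3,9}
(Y ∩ V) ∪ (Y − W) = {3,9,11}
W ∩ ((Y ∩ V) ∪ (Y − W)) = {11}
(W ∩ ((Y ∩ V) ∪ (Y − W)))^c = {1,2,3,4,5,6,7,8,9,10,12,13,14,15}

{1,2,3,4,5,6,7,8,9,10,12,13,14,15}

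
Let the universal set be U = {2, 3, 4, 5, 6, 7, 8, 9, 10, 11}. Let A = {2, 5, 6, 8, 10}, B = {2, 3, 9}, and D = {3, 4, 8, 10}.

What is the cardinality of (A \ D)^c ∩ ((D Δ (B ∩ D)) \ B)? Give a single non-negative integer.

A \ D = {2, 5, 6}
(A \ D)^c = {3, 4, 7, 8, 9, 10, 11}
B ∩ D = {3}
D Δ (B ∩ D) = {4, 8, 10}
(D Δ (B ∩ D)) \ B = {4, 8, 10}
(A \ D)^c ∩ ((D Δ (B ∩ D)) \ B) = {4, 8, 10}
|(A \ D)^c ∩ ((D Δ (B ∩ D)) \ B)| = 3

3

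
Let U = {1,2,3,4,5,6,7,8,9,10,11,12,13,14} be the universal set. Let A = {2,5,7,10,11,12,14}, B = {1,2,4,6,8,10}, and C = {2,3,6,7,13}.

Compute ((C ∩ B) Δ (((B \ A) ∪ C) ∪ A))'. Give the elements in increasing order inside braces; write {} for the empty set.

C ∩ B = {2,6}
B \ A = {1,4,6,8}
(B \ A) ∪ C = {1,2,3,4,6,7,8,13}
((B \ A) ∪ C) ∪ A = {1,2,3,4,5,6,7,8,10,11,12,13,14}
(C ∩ B) Δ (((B \ A) ∪ C) ∪ A) = {1,3,4,5,7,8,10,11,12,13,14}
((C ∩ B) Δ (((B \ A) ∪ C) ∪ A))' = {2,6,9}

{2,6,9}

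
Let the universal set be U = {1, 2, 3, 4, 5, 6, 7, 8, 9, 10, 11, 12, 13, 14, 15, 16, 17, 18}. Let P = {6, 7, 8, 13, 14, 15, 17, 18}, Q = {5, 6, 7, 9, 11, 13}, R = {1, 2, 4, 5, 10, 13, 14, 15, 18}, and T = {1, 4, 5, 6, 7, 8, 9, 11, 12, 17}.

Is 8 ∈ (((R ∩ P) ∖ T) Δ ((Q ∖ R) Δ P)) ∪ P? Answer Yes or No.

Yes

8 ∉ R and 8 ∈ P, so 8 ∉ R ∩ P
8 ∉ (R ∩ P) and 8 ∈ T, so 8 ∉ (R ∩ P) ∖ T
8 ∉ Q and 8 ∉ R, so 8 ∉ Q ∖ R
8 ∉ (Q ∖ R) and 8 ∈ P, so 8 ∈ (Q ∖ R) Δ P
8 ∉ ((R ∩ P) ∖ T) and 8 ∈ ((Q ∖ R) Δ P), so 8 ∈ ((R ∩ P) ∖ T) Δ ((Q ∖ R) Δ P)
8 ∈ (((R ∩ P) ∖ T) Δ ((Q ∖ R) Δ P)) and 8 ∈ P, so 8 ∈ (((R ∩ P) ∖ T) Δ ((Q ∖ R) Δ P)) ∪ P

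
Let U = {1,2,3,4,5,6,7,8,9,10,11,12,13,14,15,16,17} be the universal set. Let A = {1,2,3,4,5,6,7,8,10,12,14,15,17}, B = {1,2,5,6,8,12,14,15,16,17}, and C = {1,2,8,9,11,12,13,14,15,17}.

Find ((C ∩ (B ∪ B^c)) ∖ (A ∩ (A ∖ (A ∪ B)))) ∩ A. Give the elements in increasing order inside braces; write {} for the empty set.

B^c = {3,4,7,9,10,11,13}
B ∪ B^c = {1,2,3,4,5,6,7,8,9,10,11,12,13,14,15,16,17}
C ∩ (B ∪ B^c) = {1,2,8,9,11,12,13,14,15,17}
A ∪ B = {1,2,3,4,5,6,7,8,10,12,14,15,16,17}
A ∖ (A ∪ B) = {}
A ∩ (A ∖ (A ∪ B)) = {}
(C ∩ (B ∪ B^c)) ∖ (A ∩ (A ∖ (A ∪ B))) = {1,2,8,9,11,12,13,14,15,17}
((C ∩ (B ∪ B^c)) ∖ (A ∩ (A ∖ (A ∪ B)))) ∩ A = {1,2,8,12,14,15,17}

{1,2,8,12,14,15,17}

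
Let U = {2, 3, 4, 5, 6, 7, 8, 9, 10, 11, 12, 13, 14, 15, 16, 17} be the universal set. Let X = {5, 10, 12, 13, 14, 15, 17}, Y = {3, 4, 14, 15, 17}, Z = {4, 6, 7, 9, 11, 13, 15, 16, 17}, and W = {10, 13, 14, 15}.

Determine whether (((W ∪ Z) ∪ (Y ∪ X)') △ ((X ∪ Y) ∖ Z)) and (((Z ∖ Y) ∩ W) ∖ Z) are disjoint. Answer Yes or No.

W ∪ Z = {4, 6, 7, 9, 10, 11, 13, 14, 15, 16, 17}
Y ∪ X = {3, 4, 5, 10, 12, 13, 14, 15, 17}
(Y ∪ X)' = {2, 6, 7, 8, 9, 11, 16}
(W ∪ Z) ∪ (Y ∪ X)' = {2, 4, 6, 7, 8, 9, 10, 11, 13, 14, 15, 16, 17}
X ∪ Y = {3, 4, 5, 10, 12, 13, 14, 15, 17}
(X ∪ Y) ∖ Z = {3, 5, 10, 12, 14}
((W ∪ Z) ∪ (Y ∪ X)') △ ((X ∪ Y) ∖ Z) = {2, 3, 4, 5, 6, 7, 8, 9, 11, 12, 13, 15, 16, 17}
Z ∖ Y = {6, 7, 9, 11, 13, 16}
(Z ∖ Y) ∩ W = {13}
((Z ∖ Y) ∩ W) ∖ Z = {}
{2, 3, 4, 5, 6, 7, 8, 9, 11, 12, 13, 15, 16, 17} and {} share no elements.

Yes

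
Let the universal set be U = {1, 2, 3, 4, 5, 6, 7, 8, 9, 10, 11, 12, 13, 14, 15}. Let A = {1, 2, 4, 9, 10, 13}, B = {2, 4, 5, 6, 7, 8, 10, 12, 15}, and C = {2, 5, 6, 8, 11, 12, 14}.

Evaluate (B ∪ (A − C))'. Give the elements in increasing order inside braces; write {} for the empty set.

{3, 11, 14}

A − C = {1, 4, 9, 10, 13}
B ∪ (A − C) = {1, 2, 4, 5, 6, 7, 8, 9, 10, 12, 13, 15}
(B ∪ (A − C))' = {3, 11, 14}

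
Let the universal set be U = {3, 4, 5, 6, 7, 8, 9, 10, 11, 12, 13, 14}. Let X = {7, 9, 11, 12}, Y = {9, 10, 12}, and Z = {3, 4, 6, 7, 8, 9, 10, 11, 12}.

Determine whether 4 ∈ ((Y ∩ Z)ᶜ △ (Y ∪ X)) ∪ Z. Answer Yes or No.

4 ∉ Y and 4 ∈ Z, so 4 ∉ Y ∩ Z
4 ∈ (Y ∩ Z)ᶜ since 4 ∉ (Y ∩ Z)
4 ∉ Y and 4 ∉ X, so 4 ∉ Y ∪ X
4 ∈ (Y ∩ Z)ᶜ and 4 ∉ (Y ∪ X), so 4 ∈ (Y ∩ Z)ᶜ △ (Y ∪ X)
4 ∈ ((Y ∩ Z)ᶜ △ (Y ∪ X)) and 4 ∈ Z, so 4 ∈ ((Y ∩ Z)ᶜ △ (Y ∪ X)) ∪ Z

Yes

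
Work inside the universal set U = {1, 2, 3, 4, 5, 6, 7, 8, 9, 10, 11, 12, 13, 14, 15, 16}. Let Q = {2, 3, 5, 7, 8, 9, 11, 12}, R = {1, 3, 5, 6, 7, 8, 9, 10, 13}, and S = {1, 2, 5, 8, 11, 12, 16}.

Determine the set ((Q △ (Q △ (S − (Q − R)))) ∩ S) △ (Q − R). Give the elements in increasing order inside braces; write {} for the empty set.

Q − R = {2, 11, 12}
S − (Q − R) = {1, 5, 8, 16}
Q △ (S − (Q − R)) = {1, 2, 3, 7, 9, 11, 12, 16}
Q △ (Q △ (S − (Q − R))) = {1, 5, 8, 16}
(Q △ (Q △ (S − (Q − R)))) ∩ S = {1, 5, 8, 16}
((Q △ (Q △ (S − (Q − R)))) ∩ S) △ (Q − R) = {1, 2, 5, 8, 11, 12, 16}

{1, 2, 5, 8, 11, 12, 16}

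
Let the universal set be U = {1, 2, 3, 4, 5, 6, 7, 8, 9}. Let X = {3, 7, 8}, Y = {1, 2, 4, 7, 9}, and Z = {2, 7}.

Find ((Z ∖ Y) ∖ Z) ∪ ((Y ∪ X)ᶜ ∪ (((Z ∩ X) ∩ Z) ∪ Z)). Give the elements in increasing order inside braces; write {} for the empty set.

{2, 5, 6, 7}

Z ∖ Y = {}
(Z ∖ Y) ∖ Z = {}
Y ∪ X = {1, 2, 3, 4, 7, 8, 9}
(Y ∪ X)ᶜ = {5, 6}
Z ∩ X = {7}
(Z ∩ X) ∩ Z = {7}
((Z ∩ X) ∩ Z) ∪ Z = {2, 7}
(Y ∪ X)ᶜ ∪ (((Z ∩ X) ∩ Z) ∪ Z) = {2, 5, 6, 7}
((Z ∖ Y) ∖ Z) ∪ ((Y ∪ X)ᶜ ∪ (((Z ∩ X) ∩ Z) ∪ Z)) = {2, 5, 6, 7}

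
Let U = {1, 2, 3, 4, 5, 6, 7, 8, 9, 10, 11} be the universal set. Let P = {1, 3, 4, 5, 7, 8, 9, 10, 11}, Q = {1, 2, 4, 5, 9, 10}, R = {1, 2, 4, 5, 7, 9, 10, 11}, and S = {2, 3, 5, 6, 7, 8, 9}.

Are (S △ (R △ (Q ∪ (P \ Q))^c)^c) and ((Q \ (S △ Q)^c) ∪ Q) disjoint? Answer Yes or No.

P \ Q = {3, 7, 8, 11}
Q ∪ (P \ Q) = {1, 2, 3, 4, 5, 7, 8, 9, 10, 11}
(Q ∪ (P \ Q))^c = {6}
R △ (Q ∪ (P \ Q))^c = {1, 2, 4, 5, 6, 7, 9, 10, 11}
(R △ (Q ∪ (P \ Q))^c)^c = {3, 8}
S △ (R △ (Q ∪ (P \ Q))^c)^c = {2, 5, 6, 7, 9}
S △ Q = {1, 3, 4, 6, 7, 8, 10}
(S △ Q)^c = {2, 5, 9, 11}
Q \ (S △ Q)^c = {1, 4, 10}
(Q \ (S △ Q)^c) ∪ Q = {1, 2, 4, 5, 9, 10}
2 lies in both, so they are not disjoint.

No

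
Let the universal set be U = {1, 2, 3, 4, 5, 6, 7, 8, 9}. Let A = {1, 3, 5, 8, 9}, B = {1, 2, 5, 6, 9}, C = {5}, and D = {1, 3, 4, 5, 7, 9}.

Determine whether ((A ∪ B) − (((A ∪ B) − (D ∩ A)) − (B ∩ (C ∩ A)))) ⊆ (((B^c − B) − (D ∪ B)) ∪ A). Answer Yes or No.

Yes

A ∪ B = {1, 2, 3, 5, 6, 8, 9}
D ∩ A = {1, 3, 5, 9}
(A ∪ B) − (D ∩ A) = {2, 6, 8}
C ∩ A = {5}
B ∩ (C ∩ A) = {5}
((A ∪ B) − (D ∩ A)) − (B ∩ (C ∩ A)) = {2, 6, 8}
(A ∪ B) − (((A ∪ B) − (D ∩ A)) − (B ∩ (C ∩ A))) = {1, 3, 5, 9}
B^c = {3, 4, 7, 8}
B^c − B = {3, 4, 7, 8}
D ∪ B = {1, 2, 3, 4, 5, 6, 7, 9}
(B^c − B) − (D ∪ B) = {8}
((B^c − B) − (D ∪ B)) ∪ A = {1, 3, 5, 8, 9}
Every element of {1, 3, 5, 9} is in {1, 3, 5, 8, 9}, so (A ∪ B) − (((A ∪ B) − (D ∩ A)) − (B ∩ (C ∩ A))) ⊆ ((B^c − B) − (D ∪ B)) ∪ A.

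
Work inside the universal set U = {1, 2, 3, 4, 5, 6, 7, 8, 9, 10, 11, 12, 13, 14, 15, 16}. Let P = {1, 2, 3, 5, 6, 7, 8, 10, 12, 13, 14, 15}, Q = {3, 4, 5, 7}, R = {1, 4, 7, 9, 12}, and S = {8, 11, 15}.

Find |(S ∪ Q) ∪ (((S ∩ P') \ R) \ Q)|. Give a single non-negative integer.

S ∪ Q = {3, 4, 5, 7, 8, 11, 15}
P' = {4, 9, 11, 16}
S ∩ P' = {11}
(S ∩ P') \ R = {11}
((S ∩ P') \ R) \ Q = {11}
(S ∪ Q) ∪ (((S ∩ P') \ R) \ Q) = {3, 4, 5, 7, 8, 11, 15}
|(S ∪ Q) ∪ (((S ∩ P') \ R) \ Q)| = 7

7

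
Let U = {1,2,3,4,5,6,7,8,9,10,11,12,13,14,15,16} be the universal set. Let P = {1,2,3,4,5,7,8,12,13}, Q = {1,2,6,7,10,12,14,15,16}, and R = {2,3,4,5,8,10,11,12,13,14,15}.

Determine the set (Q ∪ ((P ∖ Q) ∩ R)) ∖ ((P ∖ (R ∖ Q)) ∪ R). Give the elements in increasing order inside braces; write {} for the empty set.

{6,16}

P ∖ Q = {3,4,5,8,13}
(P ∖ Q) ∩ R = {3,4,5,8,13}
Q ∪ ((P ∖ Q) ∩ R) = {1,2,3,4,5,6,7,8,10,12,13,14,15,16}
R ∖ Q = {3,4,5,8,11,13}
P ∖ (R ∖ Q) = {1,2,7,12}
(P ∖ (R ∖ Q)) ∪ R = {1,2,3,4,5,7,8,10,11,12,13,14,15}
(Q ∪ ((P ∖ Q) ∩ R)) ∖ ((P ∖ (R ∖ Q)) ∪ R) = {6,16}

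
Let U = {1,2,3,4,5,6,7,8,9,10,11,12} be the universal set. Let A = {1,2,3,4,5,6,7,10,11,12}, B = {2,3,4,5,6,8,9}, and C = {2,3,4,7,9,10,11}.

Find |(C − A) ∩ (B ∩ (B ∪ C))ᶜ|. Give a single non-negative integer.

C − A = {9}
B ∪ C = {2,3,4,5,6,7,8,9,10,11}
B ∩ (B ∪ C) = {2,3,4,5,6,8,9}
(B ∩ (B ∪ C))ᶜ = {1,7,10,11,12}
(C − A) ∩ (B ∩ (B ∪ C))ᶜ = {}
|(C − A) ∩ (B ∩ (B ∪ C))ᶜ| = 0

0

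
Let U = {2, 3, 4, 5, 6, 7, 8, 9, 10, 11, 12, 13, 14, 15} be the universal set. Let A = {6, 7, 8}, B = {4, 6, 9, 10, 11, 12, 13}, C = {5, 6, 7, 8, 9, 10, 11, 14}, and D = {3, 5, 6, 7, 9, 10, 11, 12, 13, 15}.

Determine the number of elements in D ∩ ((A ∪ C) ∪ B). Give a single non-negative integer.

A ∪ C = {5, 6, 7, 8, 9, 10, 11, 14}
(A ∪ C) ∪ B = {4, 5, 6, 7, 8, 9, 10, 11, 12, 13, 14}
D ∩ ((A ∪ C) ∪ B) = {5, 6, 7, 9, 10, 11, 12, 13}
|D ∩ ((A ∪ C) ∪ B)| = 8

8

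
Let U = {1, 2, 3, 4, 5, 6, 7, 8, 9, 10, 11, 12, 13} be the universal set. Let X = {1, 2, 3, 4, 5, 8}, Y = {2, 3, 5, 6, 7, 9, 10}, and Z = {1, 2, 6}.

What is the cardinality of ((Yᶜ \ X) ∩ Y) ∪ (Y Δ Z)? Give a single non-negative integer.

6

Yᶜ = {1, 4, 8, 11, 12, 13}
Yᶜ \ X = {11, 12, 13}
(Yᶜ \ X) ∩ Y = {}
Y Δ Z = {1, 3, 5, 7, 9, 10}
((Yᶜ \ X) ∩ Y) ∪ (Y Δ Z) = {1, 3, 5, 7, 9, 10}
|((Yᶜ \ X) ∩ Y) ∪ (Y Δ Z)| = 6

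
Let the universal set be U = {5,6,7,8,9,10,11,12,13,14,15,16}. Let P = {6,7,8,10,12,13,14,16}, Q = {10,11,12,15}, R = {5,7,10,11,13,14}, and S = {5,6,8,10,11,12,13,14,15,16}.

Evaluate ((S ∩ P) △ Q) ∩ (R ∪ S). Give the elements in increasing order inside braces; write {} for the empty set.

{6,8,11,13,14,15,16}

S ∩ P = {6,8,10,12,13,14,16}
(S ∩ P) △ Q = {6,8,11,13,14,15,16}
R ∪ S = {5,6,7,8,10,11,12,13,14,15,16}
((S ∩ P) △ Q) ∩ (R ∪ S) = {6,8,11,13,14,15,16}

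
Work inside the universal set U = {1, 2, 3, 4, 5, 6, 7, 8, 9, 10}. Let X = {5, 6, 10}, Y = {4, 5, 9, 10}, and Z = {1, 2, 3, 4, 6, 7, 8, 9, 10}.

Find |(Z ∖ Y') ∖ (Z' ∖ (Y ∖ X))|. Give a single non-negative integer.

3

Y' = {1, 2, 3, 6, 7, 8}
Z ∖ Y' = {4, 9, 10}
Z' = {5}
Y ∖ X = {4, 9}
Z' ∖ (Y ∖ X) = {5}
(Z ∖ Y') ∖ (Z' ∖ (Y ∖ X)) = {4, 9, 10}
|(Z ∖ Y') ∖ (Z' ∖ (Y ∖ X))| = 3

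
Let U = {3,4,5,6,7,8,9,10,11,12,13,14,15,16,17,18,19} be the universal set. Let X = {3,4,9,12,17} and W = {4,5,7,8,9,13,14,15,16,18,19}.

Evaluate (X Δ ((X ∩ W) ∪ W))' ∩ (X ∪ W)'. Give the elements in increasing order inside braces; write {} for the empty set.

{6,10,11}

X ∩ W = {4,9}
(X ∩ W) ∪ W = {4,5,7,8,9,13,14,15,16,18,19}
X Δ ((X ∩ W) ∪ W) = {3,5,7,8,12,13,14,15,16,17,18,19}
(X Δ ((X ∩ W) ∪ W))' = {4,6,9,10,11}
X ∪ W = {3,4,5,7,8,9,12,13,14,15,16,17,18,19}
(X ∪ W)' = {6,10,11}
(X Δ ((X ∩ W) ∪ W))' ∩ (X ∪ W)' = {6,10,11}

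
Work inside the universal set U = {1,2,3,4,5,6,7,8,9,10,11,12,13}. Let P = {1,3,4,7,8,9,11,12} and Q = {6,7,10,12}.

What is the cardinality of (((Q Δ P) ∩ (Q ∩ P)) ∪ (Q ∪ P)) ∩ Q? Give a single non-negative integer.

Q Δ P = {1,3,4,6,8,9,10,11}
Q ∩ P = {7,12}
(Q Δ P) ∩ (Q ∩ P) = {}
Q ∪ P = {1,3,4,6,7,8,9,10,11,12}
((Q Δ P) ∩ (Q ∩ P)) ∪ (Q ∪ P) = {1,3,4,6,7,8,9,10,11,12}
(((Q Δ P) ∩ (Q ∩ P)) ∪ (Q ∪ P)) ∩ Q = {6,7,10,12}
|(((Q Δ P) ∩ (Q ∩ P)) ∪ (Q ∪ P)) ∩ Q| = 4

4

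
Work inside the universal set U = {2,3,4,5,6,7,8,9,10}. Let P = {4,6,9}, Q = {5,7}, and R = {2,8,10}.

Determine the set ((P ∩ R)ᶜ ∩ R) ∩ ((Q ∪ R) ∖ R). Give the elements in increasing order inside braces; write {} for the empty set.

P ∩ R = {}
(P ∩ R)ᶜ = {2,3,4,5,6,7,8,9,10}
(P ∩ R)ᶜ ∩ R = {2,8,10}
Q ∪ R = {2,5,7,8,10}
(Q ∪ R) ∖ R = {5,7}
((P ∩ R)ᶜ ∩ R) ∩ ((Q ∪ R) ∖ R) = {}

{}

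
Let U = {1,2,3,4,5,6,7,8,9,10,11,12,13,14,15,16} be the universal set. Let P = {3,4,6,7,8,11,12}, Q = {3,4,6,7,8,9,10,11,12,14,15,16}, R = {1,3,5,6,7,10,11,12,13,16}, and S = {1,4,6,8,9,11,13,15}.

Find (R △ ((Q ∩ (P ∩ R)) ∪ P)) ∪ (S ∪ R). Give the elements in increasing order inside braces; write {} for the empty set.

P ∩ R = {3,6,7,11,12}
Q ∩ (P ∩ R) = {3,6,7,11,12}
(Q ∩ (P ∩ R)) ∪ P = {3,4,6,7,8,11,12}
R △ ((Q ∩ (P ∩ R)) ∪ P) = {1,4,5,8,10,13,16}
S ∪ R = {1,3,4,5,6,7,8,9,10,11,12,13,15,16}
(R △ ((Q ∩ (P ∩ R)) ∪ P)) ∪ (S ∪ R) = {1,3,4,5,6,7,8,9,10,11,12,13,15,16}

{1,3,4,5,6,7,8,9,10,11,12,13,15,16}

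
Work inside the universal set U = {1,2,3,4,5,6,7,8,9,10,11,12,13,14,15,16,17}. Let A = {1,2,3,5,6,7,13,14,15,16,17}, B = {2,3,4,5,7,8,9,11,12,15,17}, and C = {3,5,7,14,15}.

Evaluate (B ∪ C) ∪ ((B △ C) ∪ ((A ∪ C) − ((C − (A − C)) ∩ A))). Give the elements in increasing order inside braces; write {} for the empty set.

B ∪ C = {2,3,4,5,7,8,9,11,12,14,15,17}
B △ C = {2,4,8,9,11,12,14,17}
A ∪ C = {1,2,3,5,6,7,13,14,15,16,17}
A − C = {1,2,6,13,16,17}
C − (A − C) = {3,5,7,14,15}
(C − (A − C)) ∩ A = {3,5,7,14,15}
(A ∪ C) − ((C − (A − C)) ∩ A) = {1,2,6,13,16,17}
(B △ C) ∪ ((A ∪ C) − ((C − (A − C)) ∩ A)) = {1,2,4,6,8,9,11,12,13,14,16,17}
(B ∪ C) ∪ ((B △ C) ∪ ((A ∪ C) − ((C − (A − C)) ∩ A))) = {1,2,3,4,5,6,7,8,9,11,12,13,14,15,16,17}

{1,2,3,4,5,6,7,8,9,11,12,13,14,15,16,17}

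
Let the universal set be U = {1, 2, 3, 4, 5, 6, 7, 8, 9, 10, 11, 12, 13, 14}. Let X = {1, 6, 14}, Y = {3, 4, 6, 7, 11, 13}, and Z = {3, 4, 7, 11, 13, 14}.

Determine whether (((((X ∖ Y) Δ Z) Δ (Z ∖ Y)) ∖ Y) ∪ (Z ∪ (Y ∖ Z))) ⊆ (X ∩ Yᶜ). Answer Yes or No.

No

X ∖ Y = {1, 14}
(X ∖ Y) Δ Z = {1, 3, 4, 7, 11, 13}
Z ∖ Y = {14}
((X ∖ Y) Δ Z) Δ (Z ∖ Y) = {1, 3, 4, 7, 11, 13, 14}
(((X ∖ Y) Δ Z) Δ (Z ∖ Y)) ∖ Y = {1, 14}
Y ∖ Z = {6}
Z ∪ (Y ∖ Z) = {3, 4, 6, 7, 11, 13, 14}
((((X ∖ Y) Δ Z) Δ (Z ∖ Y)) ∖ Y) ∪ (Z ∪ (Y ∖ Z)) = {1, 3, 4, 6, 7, 11, 13, 14}
Yᶜ = {1, 2, 5, 8, 9, 10, 12, 14}
X ∩ Yᶜ = {1, 14}
3 ∈ ((((X ∖ Y) Δ Z) Δ (Z ∖ Y)) ∖ Y) ∪ (Z ∪ (Y ∖ Z)) but 3 ∉ X ∩ Yᶜ, so the inclusion fails.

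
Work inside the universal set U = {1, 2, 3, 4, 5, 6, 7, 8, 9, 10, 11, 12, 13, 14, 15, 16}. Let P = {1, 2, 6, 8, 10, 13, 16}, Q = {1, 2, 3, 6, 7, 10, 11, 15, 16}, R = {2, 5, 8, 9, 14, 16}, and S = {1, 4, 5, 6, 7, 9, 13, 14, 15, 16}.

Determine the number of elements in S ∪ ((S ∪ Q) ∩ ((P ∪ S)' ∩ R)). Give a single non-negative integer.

10

S ∪ Q = {1, 2, 3, 4, 5, 6, 7, 9, 10, 11, 13, 14, 15, 16}
P ∪ S = {1, 2, 4, 5, 6, 7, 8, 9, 10, 13, 14, 15, 16}
(P ∪ S)' = {3, 11, 12}
(P ∪ S)' ∩ R = {}
(S ∪ Q) ∩ ((P ∪ S)' ∩ R) = {}
S ∪ ((S ∪ Q) ∩ ((P ∪ S)' ∩ R)) = {1, 4, 5, 6, 7, 9, 13, 14, 15, 16}
|S ∪ ((S ∪ Q) ∩ ((P ∪ S)' ∩ R))| = 10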